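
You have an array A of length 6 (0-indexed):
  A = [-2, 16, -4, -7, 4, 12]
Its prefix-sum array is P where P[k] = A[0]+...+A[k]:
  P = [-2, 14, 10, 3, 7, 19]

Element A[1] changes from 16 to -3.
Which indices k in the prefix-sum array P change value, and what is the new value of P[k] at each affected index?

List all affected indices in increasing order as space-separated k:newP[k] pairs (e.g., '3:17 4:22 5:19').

P[k] = A[0] + ... + A[k]
P[k] includes A[1] iff k >= 1
Affected indices: 1, 2, ..., 5; delta = -19
  P[1]: 14 + -19 = -5
  P[2]: 10 + -19 = -9
  P[3]: 3 + -19 = -16
  P[4]: 7 + -19 = -12
  P[5]: 19 + -19 = 0

Answer: 1:-5 2:-9 3:-16 4:-12 5:0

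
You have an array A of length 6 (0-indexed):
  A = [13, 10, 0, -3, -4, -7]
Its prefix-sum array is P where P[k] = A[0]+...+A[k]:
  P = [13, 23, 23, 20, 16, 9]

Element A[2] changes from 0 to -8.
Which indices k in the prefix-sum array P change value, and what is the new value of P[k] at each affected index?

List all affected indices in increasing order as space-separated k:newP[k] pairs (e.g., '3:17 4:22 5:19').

Answer: 2:15 3:12 4:8 5:1

Derivation:
P[k] = A[0] + ... + A[k]
P[k] includes A[2] iff k >= 2
Affected indices: 2, 3, ..., 5; delta = -8
  P[2]: 23 + -8 = 15
  P[3]: 20 + -8 = 12
  P[4]: 16 + -8 = 8
  P[5]: 9 + -8 = 1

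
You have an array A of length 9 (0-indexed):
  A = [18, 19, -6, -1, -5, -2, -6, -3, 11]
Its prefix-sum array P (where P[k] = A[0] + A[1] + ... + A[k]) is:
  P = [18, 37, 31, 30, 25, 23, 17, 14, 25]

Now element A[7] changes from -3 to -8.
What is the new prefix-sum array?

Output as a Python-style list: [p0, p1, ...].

Change: A[7] -3 -> -8, delta = -5
P[k] for k < 7: unchanged (A[7] not included)
P[k] for k >= 7: shift by delta = -5
  P[0] = 18 + 0 = 18
  P[1] = 37 + 0 = 37
  P[2] = 31 + 0 = 31
  P[3] = 30 + 0 = 30
  P[4] = 25 + 0 = 25
  P[5] = 23 + 0 = 23
  P[6] = 17 + 0 = 17
  P[7] = 14 + -5 = 9
  P[8] = 25 + -5 = 20

Answer: [18, 37, 31, 30, 25, 23, 17, 9, 20]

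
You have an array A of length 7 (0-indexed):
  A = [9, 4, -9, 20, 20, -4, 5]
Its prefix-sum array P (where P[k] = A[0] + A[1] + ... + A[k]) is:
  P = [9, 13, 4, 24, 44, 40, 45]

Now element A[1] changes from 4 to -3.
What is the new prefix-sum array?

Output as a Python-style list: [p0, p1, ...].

Change: A[1] 4 -> -3, delta = -7
P[k] for k < 1: unchanged (A[1] not included)
P[k] for k >= 1: shift by delta = -7
  P[0] = 9 + 0 = 9
  P[1] = 13 + -7 = 6
  P[2] = 4 + -7 = -3
  P[3] = 24 + -7 = 17
  P[4] = 44 + -7 = 37
  P[5] = 40 + -7 = 33
  P[6] = 45 + -7 = 38

Answer: [9, 6, -3, 17, 37, 33, 38]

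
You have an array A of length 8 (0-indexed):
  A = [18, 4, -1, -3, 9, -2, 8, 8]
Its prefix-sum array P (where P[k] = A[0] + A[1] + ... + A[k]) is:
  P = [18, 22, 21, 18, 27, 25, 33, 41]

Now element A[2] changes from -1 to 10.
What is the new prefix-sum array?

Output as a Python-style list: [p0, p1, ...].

Answer: [18, 22, 32, 29, 38, 36, 44, 52]

Derivation:
Change: A[2] -1 -> 10, delta = 11
P[k] for k < 2: unchanged (A[2] not included)
P[k] for k >= 2: shift by delta = 11
  P[0] = 18 + 0 = 18
  P[1] = 22 + 0 = 22
  P[2] = 21 + 11 = 32
  P[3] = 18 + 11 = 29
  P[4] = 27 + 11 = 38
  P[5] = 25 + 11 = 36
  P[6] = 33 + 11 = 44
  P[7] = 41 + 11 = 52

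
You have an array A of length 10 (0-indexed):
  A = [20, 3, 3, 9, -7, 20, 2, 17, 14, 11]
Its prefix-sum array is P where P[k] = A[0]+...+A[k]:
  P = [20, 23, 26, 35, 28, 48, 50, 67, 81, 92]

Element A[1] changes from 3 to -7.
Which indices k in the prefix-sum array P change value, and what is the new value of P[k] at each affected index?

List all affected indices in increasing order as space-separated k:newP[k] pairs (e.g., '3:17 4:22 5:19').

Answer: 1:13 2:16 3:25 4:18 5:38 6:40 7:57 8:71 9:82

Derivation:
P[k] = A[0] + ... + A[k]
P[k] includes A[1] iff k >= 1
Affected indices: 1, 2, ..., 9; delta = -10
  P[1]: 23 + -10 = 13
  P[2]: 26 + -10 = 16
  P[3]: 35 + -10 = 25
  P[4]: 28 + -10 = 18
  P[5]: 48 + -10 = 38
  P[6]: 50 + -10 = 40
  P[7]: 67 + -10 = 57
  P[8]: 81 + -10 = 71
  P[9]: 92 + -10 = 82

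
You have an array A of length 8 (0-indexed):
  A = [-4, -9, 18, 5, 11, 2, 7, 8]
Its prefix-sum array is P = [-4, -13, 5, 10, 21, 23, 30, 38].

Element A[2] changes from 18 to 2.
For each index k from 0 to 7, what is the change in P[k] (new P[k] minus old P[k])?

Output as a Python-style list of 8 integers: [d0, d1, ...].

Answer: [0, 0, -16, -16, -16, -16, -16, -16]

Derivation:
Element change: A[2] 18 -> 2, delta = -16
For k < 2: P[k] unchanged, delta_P[k] = 0
For k >= 2: P[k] shifts by exactly -16
Delta array: [0, 0, -16, -16, -16, -16, -16, -16]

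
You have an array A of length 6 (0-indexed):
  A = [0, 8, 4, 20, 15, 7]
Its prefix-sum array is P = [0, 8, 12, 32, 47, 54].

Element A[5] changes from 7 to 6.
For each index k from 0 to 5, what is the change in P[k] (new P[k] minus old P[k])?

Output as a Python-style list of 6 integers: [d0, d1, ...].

Element change: A[5] 7 -> 6, delta = -1
For k < 5: P[k] unchanged, delta_P[k] = 0
For k >= 5: P[k] shifts by exactly -1
Delta array: [0, 0, 0, 0, 0, -1]

Answer: [0, 0, 0, 0, 0, -1]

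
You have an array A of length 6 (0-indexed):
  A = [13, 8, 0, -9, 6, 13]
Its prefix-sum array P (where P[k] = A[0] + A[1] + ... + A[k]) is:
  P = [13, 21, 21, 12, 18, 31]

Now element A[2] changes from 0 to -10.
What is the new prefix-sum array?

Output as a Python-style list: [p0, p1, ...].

Answer: [13, 21, 11, 2, 8, 21]

Derivation:
Change: A[2] 0 -> -10, delta = -10
P[k] for k < 2: unchanged (A[2] not included)
P[k] for k >= 2: shift by delta = -10
  P[0] = 13 + 0 = 13
  P[1] = 21 + 0 = 21
  P[2] = 21 + -10 = 11
  P[3] = 12 + -10 = 2
  P[4] = 18 + -10 = 8
  P[5] = 31 + -10 = 21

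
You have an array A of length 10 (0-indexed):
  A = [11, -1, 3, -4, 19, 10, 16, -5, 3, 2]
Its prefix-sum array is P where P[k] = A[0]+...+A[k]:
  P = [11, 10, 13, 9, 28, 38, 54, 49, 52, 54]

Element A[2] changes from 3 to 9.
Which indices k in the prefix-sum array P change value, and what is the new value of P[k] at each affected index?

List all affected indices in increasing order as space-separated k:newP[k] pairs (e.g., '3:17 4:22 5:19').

P[k] = A[0] + ... + A[k]
P[k] includes A[2] iff k >= 2
Affected indices: 2, 3, ..., 9; delta = 6
  P[2]: 13 + 6 = 19
  P[3]: 9 + 6 = 15
  P[4]: 28 + 6 = 34
  P[5]: 38 + 6 = 44
  P[6]: 54 + 6 = 60
  P[7]: 49 + 6 = 55
  P[8]: 52 + 6 = 58
  P[9]: 54 + 6 = 60

Answer: 2:19 3:15 4:34 5:44 6:60 7:55 8:58 9:60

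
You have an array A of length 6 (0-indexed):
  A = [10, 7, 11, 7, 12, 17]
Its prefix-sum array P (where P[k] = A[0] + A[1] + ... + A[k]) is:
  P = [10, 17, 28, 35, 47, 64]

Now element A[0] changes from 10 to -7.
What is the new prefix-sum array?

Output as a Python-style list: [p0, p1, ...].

Answer: [-7, 0, 11, 18, 30, 47]

Derivation:
Change: A[0] 10 -> -7, delta = -17
P[k] for k < 0: unchanged (A[0] not included)
P[k] for k >= 0: shift by delta = -17
  P[0] = 10 + -17 = -7
  P[1] = 17 + -17 = 0
  P[2] = 28 + -17 = 11
  P[3] = 35 + -17 = 18
  P[4] = 47 + -17 = 30
  P[5] = 64 + -17 = 47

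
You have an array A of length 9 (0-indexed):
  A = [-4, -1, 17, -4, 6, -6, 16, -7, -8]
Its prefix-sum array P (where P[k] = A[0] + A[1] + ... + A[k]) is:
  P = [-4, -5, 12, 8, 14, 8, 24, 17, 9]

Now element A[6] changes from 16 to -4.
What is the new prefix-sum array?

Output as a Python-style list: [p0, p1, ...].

Change: A[6] 16 -> -4, delta = -20
P[k] for k < 6: unchanged (A[6] not included)
P[k] for k >= 6: shift by delta = -20
  P[0] = -4 + 0 = -4
  P[1] = -5 + 0 = -5
  P[2] = 12 + 0 = 12
  P[3] = 8 + 0 = 8
  P[4] = 14 + 0 = 14
  P[5] = 8 + 0 = 8
  P[6] = 24 + -20 = 4
  P[7] = 17 + -20 = -3
  P[8] = 9 + -20 = -11

Answer: [-4, -5, 12, 8, 14, 8, 4, -3, -11]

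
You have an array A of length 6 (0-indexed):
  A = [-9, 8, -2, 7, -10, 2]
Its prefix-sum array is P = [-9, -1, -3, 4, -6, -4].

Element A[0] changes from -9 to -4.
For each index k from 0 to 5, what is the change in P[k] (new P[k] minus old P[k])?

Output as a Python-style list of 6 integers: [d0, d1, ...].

Element change: A[0] -9 -> -4, delta = 5
For k < 0: P[k] unchanged, delta_P[k] = 0
For k >= 0: P[k] shifts by exactly 5
Delta array: [5, 5, 5, 5, 5, 5]

Answer: [5, 5, 5, 5, 5, 5]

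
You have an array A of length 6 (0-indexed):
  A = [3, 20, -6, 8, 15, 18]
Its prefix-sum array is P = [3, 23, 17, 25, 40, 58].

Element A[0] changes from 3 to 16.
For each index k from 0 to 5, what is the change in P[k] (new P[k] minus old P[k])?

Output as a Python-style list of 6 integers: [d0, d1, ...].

Answer: [13, 13, 13, 13, 13, 13]

Derivation:
Element change: A[0] 3 -> 16, delta = 13
For k < 0: P[k] unchanged, delta_P[k] = 0
For k >= 0: P[k] shifts by exactly 13
Delta array: [13, 13, 13, 13, 13, 13]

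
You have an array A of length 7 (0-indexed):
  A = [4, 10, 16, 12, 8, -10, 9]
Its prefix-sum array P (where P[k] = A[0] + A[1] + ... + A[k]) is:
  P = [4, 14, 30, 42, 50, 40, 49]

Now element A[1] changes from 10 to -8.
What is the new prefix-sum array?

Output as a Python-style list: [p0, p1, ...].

Answer: [4, -4, 12, 24, 32, 22, 31]

Derivation:
Change: A[1] 10 -> -8, delta = -18
P[k] for k < 1: unchanged (A[1] not included)
P[k] for k >= 1: shift by delta = -18
  P[0] = 4 + 0 = 4
  P[1] = 14 + -18 = -4
  P[2] = 30 + -18 = 12
  P[3] = 42 + -18 = 24
  P[4] = 50 + -18 = 32
  P[5] = 40 + -18 = 22
  P[6] = 49 + -18 = 31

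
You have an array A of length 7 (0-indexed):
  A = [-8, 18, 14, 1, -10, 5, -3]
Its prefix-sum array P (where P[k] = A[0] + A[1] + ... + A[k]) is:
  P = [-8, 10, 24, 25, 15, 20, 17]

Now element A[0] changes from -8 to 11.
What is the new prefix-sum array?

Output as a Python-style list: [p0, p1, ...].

Change: A[0] -8 -> 11, delta = 19
P[k] for k < 0: unchanged (A[0] not included)
P[k] for k >= 0: shift by delta = 19
  P[0] = -8 + 19 = 11
  P[1] = 10 + 19 = 29
  P[2] = 24 + 19 = 43
  P[3] = 25 + 19 = 44
  P[4] = 15 + 19 = 34
  P[5] = 20 + 19 = 39
  P[6] = 17 + 19 = 36

Answer: [11, 29, 43, 44, 34, 39, 36]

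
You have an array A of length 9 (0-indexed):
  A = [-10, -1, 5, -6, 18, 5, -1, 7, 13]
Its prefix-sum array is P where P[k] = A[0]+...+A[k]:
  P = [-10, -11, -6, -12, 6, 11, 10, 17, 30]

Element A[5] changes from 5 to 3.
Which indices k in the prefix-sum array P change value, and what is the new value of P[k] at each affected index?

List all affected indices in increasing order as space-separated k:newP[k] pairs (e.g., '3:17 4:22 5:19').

Answer: 5:9 6:8 7:15 8:28

Derivation:
P[k] = A[0] + ... + A[k]
P[k] includes A[5] iff k >= 5
Affected indices: 5, 6, ..., 8; delta = -2
  P[5]: 11 + -2 = 9
  P[6]: 10 + -2 = 8
  P[7]: 17 + -2 = 15
  P[8]: 30 + -2 = 28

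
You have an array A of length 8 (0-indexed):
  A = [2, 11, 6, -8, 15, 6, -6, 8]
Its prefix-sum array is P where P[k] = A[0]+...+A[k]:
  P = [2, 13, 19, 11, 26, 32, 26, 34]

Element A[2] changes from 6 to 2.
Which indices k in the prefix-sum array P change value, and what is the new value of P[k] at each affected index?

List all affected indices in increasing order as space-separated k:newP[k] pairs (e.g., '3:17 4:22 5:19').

Answer: 2:15 3:7 4:22 5:28 6:22 7:30

Derivation:
P[k] = A[0] + ... + A[k]
P[k] includes A[2] iff k >= 2
Affected indices: 2, 3, ..., 7; delta = -4
  P[2]: 19 + -4 = 15
  P[3]: 11 + -4 = 7
  P[4]: 26 + -4 = 22
  P[5]: 32 + -4 = 28
  P[6]: 26 + -4 = 22
  P[7]: 34 + -4 = 30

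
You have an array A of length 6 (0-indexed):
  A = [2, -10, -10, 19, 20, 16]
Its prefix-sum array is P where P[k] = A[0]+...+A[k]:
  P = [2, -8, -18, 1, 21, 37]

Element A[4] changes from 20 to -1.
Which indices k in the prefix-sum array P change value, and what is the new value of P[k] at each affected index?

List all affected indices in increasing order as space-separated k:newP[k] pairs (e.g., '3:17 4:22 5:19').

P[k] = A[0] + ... + A[k]
P[k] includes A[4] iff k >= 4
Affected indices: 4, 5, ..., 5; delta = -21
  P[4]: 21 + -21 = 0
  P[5]: 37 + -21 = 16

Answer: 4:0 5:16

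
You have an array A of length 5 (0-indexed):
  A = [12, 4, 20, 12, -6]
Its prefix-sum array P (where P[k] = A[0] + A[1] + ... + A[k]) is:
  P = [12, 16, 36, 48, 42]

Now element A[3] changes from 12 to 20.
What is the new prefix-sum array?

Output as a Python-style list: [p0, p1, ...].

Answer: [12, 16, 36, 56, 50]

Derivation:
Change: A[3] 12 -> 20, delta = 8
P[k] for k < 3: unchanged (A[3] not included)
P[k] for k >= 3: shift by delta = 8
  P[0] = 12 + 0 = 12
  P[1] = 16 + 0 = 16
  P[2] = 36 + 0 = 36
  P[3] = 48 + 8 = 56
  P[4] = 42 + 8 = 50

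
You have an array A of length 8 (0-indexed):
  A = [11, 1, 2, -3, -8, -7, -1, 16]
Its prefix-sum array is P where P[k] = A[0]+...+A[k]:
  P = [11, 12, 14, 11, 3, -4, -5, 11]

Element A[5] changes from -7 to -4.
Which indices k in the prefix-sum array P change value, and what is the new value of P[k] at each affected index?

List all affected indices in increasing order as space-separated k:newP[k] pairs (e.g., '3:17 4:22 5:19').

P[k] = A[0] + ... + A[k]
P[k] includes A[5] iff k >= 5
Affected indices: 5, 6, ..., 7; delta = 3
  P[5]: -4 + 3 = -1
  P[6]: -5 + 3 = -2
  P[7]: 11 + 3 = 14

Answer: 5:-1 6:-2 7:14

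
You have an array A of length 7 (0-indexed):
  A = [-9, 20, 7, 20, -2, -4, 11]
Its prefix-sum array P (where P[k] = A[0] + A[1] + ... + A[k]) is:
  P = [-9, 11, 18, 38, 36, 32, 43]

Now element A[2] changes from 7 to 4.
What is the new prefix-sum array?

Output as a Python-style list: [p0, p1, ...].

Change: A[2] 7 -> 4, delta = -3
P[k] for k < 2: unchanged (A[2] not included)
P[k] for k >= 2: shift by delta = -3
  P[0] = -9 + 0 = -9
  P[1] = 11 + 0 = 11
  P[2] = 18 + -3 = 15
  P[3] = 38 + -3 = 35
  P[4] = 36 + -3 = 33
  P[5] = 32 + -3 = 29
  P[6] = 43 + -3 = 40

Answer: [-9, 11, 15, 35, 33, 29, 40]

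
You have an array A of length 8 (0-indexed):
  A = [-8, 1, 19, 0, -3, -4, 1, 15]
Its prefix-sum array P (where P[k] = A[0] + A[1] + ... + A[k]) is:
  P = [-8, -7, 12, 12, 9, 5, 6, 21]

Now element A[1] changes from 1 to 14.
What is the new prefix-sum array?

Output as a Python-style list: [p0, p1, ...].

Answer: [-8, 6, 25, 25, 22, 18, 19, 34]

Derivation:
Change: A[1] 1 -> 14, delta = 13
P[k] for k < 1: unchanged (A[1] not included)
P[k] for k >= 1: shift by delta = 13
  P[0] = -8 + 0 = -8
  P[1] = -7 + 13 = 6
  P[2] = 12 + 13 = 25
  P[3] = 12 + 13 = 25
  P[4] = 9 + 13 = 22
  P[5] = 5 + 13 = 18
  P[6] = 6 + 13 = 19
  P[7] = 21 + 13 = 34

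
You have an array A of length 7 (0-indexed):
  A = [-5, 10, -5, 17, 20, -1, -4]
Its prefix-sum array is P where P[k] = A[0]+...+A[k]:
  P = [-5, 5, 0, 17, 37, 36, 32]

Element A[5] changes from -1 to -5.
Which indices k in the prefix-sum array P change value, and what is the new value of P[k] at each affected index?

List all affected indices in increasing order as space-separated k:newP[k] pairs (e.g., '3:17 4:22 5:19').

Answer: 5:32 6:28

Derivation:
P[k] = A[0] + ... + A[k]
P[k] includes A[5] iff k >= 5
Affected indices: 5, 6, ..., 6; delta = -4
  P[5]: 36 + -4 = 32
  P[6]: 32 + -4 = 28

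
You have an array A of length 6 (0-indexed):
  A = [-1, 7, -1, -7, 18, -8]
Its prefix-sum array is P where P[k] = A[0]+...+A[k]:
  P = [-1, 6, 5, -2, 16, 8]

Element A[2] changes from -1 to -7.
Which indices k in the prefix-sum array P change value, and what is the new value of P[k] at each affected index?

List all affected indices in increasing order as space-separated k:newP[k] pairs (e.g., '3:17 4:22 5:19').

Answer: 2:-1 3:-8 4:10 5:2

Derivation:
P[k] = A[0] + ... + A[k]
P[k] includes A[2] iff k >= 2
Affected indices: 2, 3, ..., 5; delta = -6
  P[2]: 5 + -6 = -1
  P[3]: -2 + -6 = -8
  P[4]: 16 + -6 = 10
  P[5]: 8 + -6 = 2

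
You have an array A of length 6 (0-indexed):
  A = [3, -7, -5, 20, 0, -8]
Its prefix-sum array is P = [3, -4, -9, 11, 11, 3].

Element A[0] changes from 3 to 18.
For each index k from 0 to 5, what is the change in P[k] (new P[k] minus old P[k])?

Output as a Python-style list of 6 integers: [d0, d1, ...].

Element change: A[0] 3 -> 18, delta = 15
For k < 0: P[k] unchanged, delta_P[k] = 0
For k >= 0: P[k] shifts by exactly 15
Delta array: [15, 15, 15, 15, 15, 15]

Answer: [15, 15, 15, 15, 15, 15]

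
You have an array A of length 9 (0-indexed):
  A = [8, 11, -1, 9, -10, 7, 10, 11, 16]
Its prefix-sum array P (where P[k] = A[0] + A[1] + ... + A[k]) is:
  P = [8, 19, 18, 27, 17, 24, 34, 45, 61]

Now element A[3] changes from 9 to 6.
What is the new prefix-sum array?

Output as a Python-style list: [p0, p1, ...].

Answer: [8, 19, 18, 24, 14, 21, 31, 42, 58]

Derivation:
Change: A[3] 9 -> 6, delta = -3
P[k] for k < 3: unchanged (A[3] not included)
P[k] for k >= 3: shift by delta = -3
  P[0] = 8 + 0 = 8
  P[1] = 19 + 0 = 19
  P[2] = 18 + 0 = 18
  P[3] = 27 + -3 = 24
  P[4] = 17 + -3 = 14
  P[5] = 24 + -3 = 21
  P[6] = 34 + -3 = 31
  P[7] = 45 + -3 = 42
  P[8] = 61 + -3 = 58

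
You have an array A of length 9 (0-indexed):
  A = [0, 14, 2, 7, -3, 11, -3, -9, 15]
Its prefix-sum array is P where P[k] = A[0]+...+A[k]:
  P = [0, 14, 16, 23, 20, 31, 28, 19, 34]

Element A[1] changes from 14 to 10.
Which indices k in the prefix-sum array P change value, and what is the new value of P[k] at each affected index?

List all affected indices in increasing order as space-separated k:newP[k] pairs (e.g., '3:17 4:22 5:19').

Answer: 1:10 2:12 3:19 4:16 5:27 6:24 7:15 8:30

Derivation:
P[k] = A[0] + ... + A[k]
P[k] includes A[1] iff k >= 1
Affected indices: 1, 2, ..., 8; delta = -4
  P[1]: 14 + -4 = 10
  P[2]: 16 + -4 = 12
  P[3]: 23 + -4 = 19
  P[4]: 20 + -4 = 16
  P[5]: 31 + -4 = 27
  P[6]: 28 + -4 = 24
  P[7]: 19 + -4 = 15
  P[8]: 34 + -4 = 30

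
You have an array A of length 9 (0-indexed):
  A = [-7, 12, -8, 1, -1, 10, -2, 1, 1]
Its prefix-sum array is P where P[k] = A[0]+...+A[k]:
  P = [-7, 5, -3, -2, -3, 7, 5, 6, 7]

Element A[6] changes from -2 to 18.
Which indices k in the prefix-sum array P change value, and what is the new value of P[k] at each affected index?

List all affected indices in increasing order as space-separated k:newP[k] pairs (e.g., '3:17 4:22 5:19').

Answer: 6:25 7:26 8:27

Derivation:
P[k] = A[0] + ... + A[k]
P[k] includes A[6] iff k >= 6
Affected indices: 6, 7, ..., 8; delta = 20
  P[6]: 5 + 20 = 25
  P[7]: 6 + 20 = 26
  P[8]: 7 + 20 = 27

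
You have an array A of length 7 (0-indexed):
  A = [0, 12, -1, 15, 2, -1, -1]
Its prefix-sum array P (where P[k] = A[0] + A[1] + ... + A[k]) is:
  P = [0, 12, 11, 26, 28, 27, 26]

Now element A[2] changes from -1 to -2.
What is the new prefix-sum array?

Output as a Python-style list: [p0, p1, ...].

Change: A[2] -1 -> -2, delta = -1
P[k] for k < 2: unchanged (A[2] not included)
P[k] for k >= 2: shift by delta = -1
  P[0] = 0 + 0 = 0
  P[1] = 12 + 0 = 12
  P[2] = 11 + -1 = 10
  P[3] = 26 + -1 = 25
  P[4] = 28 + -1 = 27
  P[5] = 27 + -1 = 26
  P[6] = 26 + -1 = 25

Answer: [0, 12, 10, 25, 27, 26, 25]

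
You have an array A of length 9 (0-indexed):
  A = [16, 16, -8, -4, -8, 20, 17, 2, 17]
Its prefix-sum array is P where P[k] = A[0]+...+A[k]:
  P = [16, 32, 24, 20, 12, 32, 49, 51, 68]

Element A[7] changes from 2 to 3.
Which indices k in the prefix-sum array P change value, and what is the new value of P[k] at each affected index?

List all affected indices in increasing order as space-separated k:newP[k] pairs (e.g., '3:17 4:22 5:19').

Answer: 7:52 8:69

Derivation:
P[k] = A[0] + ... + A[k]
P[k] includes A[7] iff k >= 7
Affected indices: 7, 8, ..., 8; delta = 1
  P[7]: 51 + 1 = 52
  P[8]: 68 + 1 = 69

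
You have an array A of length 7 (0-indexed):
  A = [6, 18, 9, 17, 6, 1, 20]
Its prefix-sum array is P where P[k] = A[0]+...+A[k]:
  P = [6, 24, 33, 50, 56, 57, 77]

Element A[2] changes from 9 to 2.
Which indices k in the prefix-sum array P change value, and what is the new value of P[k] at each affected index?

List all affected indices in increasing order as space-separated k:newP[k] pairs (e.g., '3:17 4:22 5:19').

P[k] = A[0] + ... + A[k]
P[k] includes A[2] iff k >= 2
Affected indices: 2, 3, ..., 6; delta = -7
  P[2]: 33 + -7 = 26
  P[3]: 50 + -7 = 43
  P[4]: 56 + -7 = 49
  P[5]: 57 + -7 = 50
  P[6]: 77 + -7 = 70

Answer: 2:26 3:43 4:49 5:50 6:70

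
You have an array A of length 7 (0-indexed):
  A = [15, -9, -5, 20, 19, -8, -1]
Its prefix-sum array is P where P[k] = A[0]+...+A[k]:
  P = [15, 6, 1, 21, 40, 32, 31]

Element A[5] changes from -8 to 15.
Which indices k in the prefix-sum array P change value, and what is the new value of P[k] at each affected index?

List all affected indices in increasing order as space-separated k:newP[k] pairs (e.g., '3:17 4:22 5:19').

Answer: 5:55 6:54

Derivation:
P[k] = A[0] + ... + A[k]
P[k] includes A[5] iff k >= 5
Affected indices: 5, 6, ..., 6; delta = 23
  P[5]: 32 + 23 = 55
  P[6]: 31 + 23 = 54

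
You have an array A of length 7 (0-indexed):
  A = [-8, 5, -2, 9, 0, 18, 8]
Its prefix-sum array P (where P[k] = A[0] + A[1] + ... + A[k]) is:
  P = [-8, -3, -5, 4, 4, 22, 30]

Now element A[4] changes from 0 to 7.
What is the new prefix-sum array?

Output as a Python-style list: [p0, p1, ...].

Change: A[4] 0 -> 7, delta = 7
P[k] for k < 4: unchanged (A[4] not included)
P[k] for k >= 4: shift by delta = 7
  P[0] = -8 + 0 = -8
  P[1] = -3 + 0 = -3
  P[2] = -5 + 0 = -5
  P[3] = 4 + 0 = 4
  P[4] = 4 + 7 = 11
  P[5] = 22 + 7 = 29
  P[6] = 30 + 7 = 37

Answer: [-8, -3, -5, 4, 11, 29, 37]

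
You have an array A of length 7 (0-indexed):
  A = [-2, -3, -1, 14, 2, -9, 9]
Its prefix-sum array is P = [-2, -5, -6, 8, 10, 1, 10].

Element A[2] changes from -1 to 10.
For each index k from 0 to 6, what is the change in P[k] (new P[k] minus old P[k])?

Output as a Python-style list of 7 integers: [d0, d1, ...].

Element change: A[2] -1 -> 10, delta = 11
For k < 2: P[k] unchanged, delta_P[k] = 0
For k >= 2: P[k] shifts by exactly 11
Delta array: [0, 0, 11, 11, 11, 11, 11]

Answer: [0, 0, 11, 11, 11, 11, 11]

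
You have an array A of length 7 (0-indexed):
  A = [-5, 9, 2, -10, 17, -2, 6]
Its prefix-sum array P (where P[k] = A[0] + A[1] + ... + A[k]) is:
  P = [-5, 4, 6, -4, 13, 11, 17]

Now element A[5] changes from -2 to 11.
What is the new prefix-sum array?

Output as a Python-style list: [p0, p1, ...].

Answer: [-5, 4, 6, -4, 13, 24, 30]

Derivation:
Change: A[5] -2 -> 11, delta = 13
P[k] for k < 5: unchanged (A[5] not included)
P[k] for k >= 5: shift by delta = 13
  P[0] = -5 + 0 = -5
  P[1] = 4 + 0 = 4
  P[2] = 6 + 0 = 6
  P[3] = -4 + 0 = -4
  P[4] = 13 + 0 = 13
  P[5] = 11 + 13 = 24
  P[6] = 17 + 13 = 30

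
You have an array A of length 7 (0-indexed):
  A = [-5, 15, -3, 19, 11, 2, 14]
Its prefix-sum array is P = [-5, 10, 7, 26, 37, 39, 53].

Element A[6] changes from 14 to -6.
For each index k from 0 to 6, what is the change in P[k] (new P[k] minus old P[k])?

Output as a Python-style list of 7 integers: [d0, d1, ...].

Element change: A[6] 14 -> -6, delta = -20
For k < 6: P[k] unchanged, delta_P[k] = 0
For k >= 6: P[k] shifts by exactly -20
Delta array: [0, 0, 0, 0, 0, 0, -20]

Answer: [0, 0, 0, 0, 0, 0, -20]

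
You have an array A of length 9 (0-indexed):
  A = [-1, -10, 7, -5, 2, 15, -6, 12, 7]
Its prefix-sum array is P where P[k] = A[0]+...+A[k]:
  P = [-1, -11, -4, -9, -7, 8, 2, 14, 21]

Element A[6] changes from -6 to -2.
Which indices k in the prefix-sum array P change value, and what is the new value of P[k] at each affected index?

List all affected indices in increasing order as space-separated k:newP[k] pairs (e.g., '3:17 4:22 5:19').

P[k] = A[0] + ... + A[k]
P[k] includes A[6] iff k >= 6
Affected indices: 6, 7, ..., 8; delta = 4
  P[6]: 2 + 4 = 6
  P[7]: 14 + 4 = 18
  P[8]: 21 + 4 = 25

Answer: 6:6 7:18 8:25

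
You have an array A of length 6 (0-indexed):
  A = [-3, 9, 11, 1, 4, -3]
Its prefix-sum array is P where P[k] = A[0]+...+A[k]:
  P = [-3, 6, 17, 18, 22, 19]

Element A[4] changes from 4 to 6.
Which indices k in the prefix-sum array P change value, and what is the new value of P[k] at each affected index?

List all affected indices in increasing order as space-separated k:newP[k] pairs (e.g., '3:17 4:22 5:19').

P[k] = A[0] + ... + A[k]
P[k] includes A[4] iff k >= 4
Affected indices: 4, 5, ..., 5; delta = 2
  P[4]: 22 + 2 = 24
  P[5]: 19 + 2 = 21

Answer: 4:24 5:21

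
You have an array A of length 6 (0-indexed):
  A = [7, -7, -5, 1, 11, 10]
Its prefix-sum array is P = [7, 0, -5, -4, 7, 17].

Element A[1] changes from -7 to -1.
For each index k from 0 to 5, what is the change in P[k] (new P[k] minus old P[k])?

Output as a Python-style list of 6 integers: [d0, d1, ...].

Answer: [0, 6, 6, 6, 6, 6]

Derivation:
Element change: A[1] -7 -> -1, delta = 6
For k < 1: P[k] unchanged, delta_P[k] = 0
For k >= 1: P[k] shifts by exactly 6
Delta array: [0, 6, 6, 6, 6, 6]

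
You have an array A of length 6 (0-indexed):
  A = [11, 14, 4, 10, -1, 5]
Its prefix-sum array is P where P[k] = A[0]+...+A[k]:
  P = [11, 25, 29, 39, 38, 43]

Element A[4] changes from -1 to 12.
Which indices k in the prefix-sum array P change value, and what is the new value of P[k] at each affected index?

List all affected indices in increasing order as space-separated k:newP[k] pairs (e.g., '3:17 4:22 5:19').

P[k] = A[0] + ... + A[k]
P[k] includes A[4] iff k >= 4
Affected indices: 4, 5, ..., 5; delta = 13
  P[4]: 38 + 13 = 51
  P[5]: 43 + 13 = 56

Answer: 4:51 5:56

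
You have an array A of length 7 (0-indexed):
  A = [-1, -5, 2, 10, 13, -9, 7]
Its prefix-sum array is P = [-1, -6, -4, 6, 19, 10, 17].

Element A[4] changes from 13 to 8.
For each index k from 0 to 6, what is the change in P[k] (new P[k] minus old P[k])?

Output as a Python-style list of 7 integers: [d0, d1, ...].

Element change: A[4] 13 -> 8, delta = -5
For k < 4: P[k] unchanged, delta_P[k] = 0
For k >= 4: P[k] shifts by exactly -5
Delta array: [0, 0, 0, 0, -5, -5, -5]

Answer: [0, 0, 0, 0, -5, -5, -5]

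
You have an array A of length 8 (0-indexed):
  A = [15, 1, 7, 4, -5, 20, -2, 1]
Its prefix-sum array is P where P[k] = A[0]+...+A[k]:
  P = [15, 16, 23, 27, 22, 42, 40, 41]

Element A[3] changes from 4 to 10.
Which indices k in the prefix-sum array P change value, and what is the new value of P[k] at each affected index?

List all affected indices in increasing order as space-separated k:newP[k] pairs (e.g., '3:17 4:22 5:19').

Answer: 3:33 4:28 5:48 6:46 7:47

Derivation:
P[k] = A[0] + ... + A[k]
P[k] includes A[3] iff k >= 3
Affected indices: 3, 4, ..., 7; delta = 6
  P[3]: 27 + 6 = 33
  P[4]: 22 + 6 = 28
  P[5]: 42 + 6 = 48
  P[6]: 40 + 6 = 46
  P[7]: 41 + 6 = 47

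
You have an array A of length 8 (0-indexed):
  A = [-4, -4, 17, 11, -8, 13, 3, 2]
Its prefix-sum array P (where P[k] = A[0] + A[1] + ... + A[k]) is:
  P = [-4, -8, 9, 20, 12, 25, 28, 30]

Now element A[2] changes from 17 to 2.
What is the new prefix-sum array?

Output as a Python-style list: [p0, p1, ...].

Answer: [-4, -8, -6, 5, -3, 10, 13, 15]

Derivation:
Change: A[2] 17 -> 2, delta = -15
P[k] for k < 2: unchanged (A[2] not included)
P[k] for k >= 2: shift by delta = -15
  P[0] = -4 + 0 = -4
  P[1] = -8 + 0 = -8
  P[2] = 9 + -15 = -6
  P[3] = 20 + -15 = 5
  P[4] = 12 + -15 = -3
  P[5] = 25 + -15 = 10
  P[6] = 28 + -15 = 13
  P[7] = 30 + -15 = 15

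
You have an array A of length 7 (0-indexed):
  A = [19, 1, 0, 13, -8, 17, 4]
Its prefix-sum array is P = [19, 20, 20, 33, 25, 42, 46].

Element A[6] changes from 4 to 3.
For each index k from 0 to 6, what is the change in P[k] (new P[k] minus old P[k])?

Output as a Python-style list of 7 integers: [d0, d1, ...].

Answer: [0, 0, 0, 0, 0, 0, -1]

Derivation:
Element change: A[6] 4 -> 3, delta = -1
For k < 6: P[k] unchanged, delta_P[k] = 0
For k >= 6: P[k] shifts by exactly -1
Delta array: [0, 0, 0, 0, 0, 0, -1]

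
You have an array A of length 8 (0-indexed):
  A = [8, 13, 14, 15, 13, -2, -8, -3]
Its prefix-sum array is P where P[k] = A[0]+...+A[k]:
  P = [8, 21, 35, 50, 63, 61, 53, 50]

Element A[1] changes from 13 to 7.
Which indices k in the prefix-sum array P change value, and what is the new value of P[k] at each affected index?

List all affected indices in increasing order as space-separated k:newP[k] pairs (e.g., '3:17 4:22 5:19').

P[k] = A[0] + ... + A[k]
P[k] includes A[1] iff k >= 1
Affected indices: 1, 2, ..., 7; delta = -6
  P[1]: 21 + -6 = 15
  P[2]: 35 + -6 = 29
  P[3]: 50 + -6 = 44
  P[4]: 63 + -6 = 57
  P[5]: 61 + -6 = 55
  P[6]: 53 + -6 = 47
  P[7]: 50 + -6 = 44

Answer: 1:15 2:29 3:44 4:57 5:55 6:47 7:44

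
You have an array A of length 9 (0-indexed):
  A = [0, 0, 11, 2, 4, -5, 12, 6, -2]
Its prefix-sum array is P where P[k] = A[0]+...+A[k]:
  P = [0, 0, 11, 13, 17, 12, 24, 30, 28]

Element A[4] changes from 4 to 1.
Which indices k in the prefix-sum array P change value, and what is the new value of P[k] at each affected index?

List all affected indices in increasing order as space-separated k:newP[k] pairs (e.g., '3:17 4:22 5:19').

Answer: 4:14 5:9 6:21 7:27 8:25

Derivation:
P[k] = A[0] + ... + A[k]
P[k] includes A[4] iff k >= 4
Affected indices: 4, 5, ..., 8; delta = -3
  P[4]: 17 + -3 = 14
  P[5]: 12 + -3 = 9
  P[6]: 24 + -3 = 21
  P[7]: 30 + -3 = 27
  P[8]: 28 + -3 = 25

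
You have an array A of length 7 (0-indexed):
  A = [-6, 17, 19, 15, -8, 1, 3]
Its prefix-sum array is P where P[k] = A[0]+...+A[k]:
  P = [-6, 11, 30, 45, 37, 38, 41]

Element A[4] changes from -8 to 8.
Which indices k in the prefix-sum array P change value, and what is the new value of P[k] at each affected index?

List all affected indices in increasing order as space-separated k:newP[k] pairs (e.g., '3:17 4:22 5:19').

P[k] = A[0] + ... + A[k]
P[k] includes A[4] iff k >= 4
Affected indices: 4, 5, ..., 6; delta = 16
  P[4]: 37 + 16 = 53
  P[5]: 38 + 16 = 54
  P[6]: 41 + 16 = 57

Answer: 4:53 5:54 6:57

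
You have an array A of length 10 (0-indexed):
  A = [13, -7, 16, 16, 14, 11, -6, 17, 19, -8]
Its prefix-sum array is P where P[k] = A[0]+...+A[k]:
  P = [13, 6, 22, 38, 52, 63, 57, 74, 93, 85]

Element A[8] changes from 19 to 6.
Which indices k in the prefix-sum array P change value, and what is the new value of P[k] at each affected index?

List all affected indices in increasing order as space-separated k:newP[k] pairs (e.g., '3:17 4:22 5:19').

Answer: 8:80 9:72

Derivation:
P[k] = A[0] + ... + A[k]
P[k] includes A[8] iff k >= 8
Affected indices: 8, 9, ..., 9; delta = -13
  P[8]: 93 + -13 = 80
  P[9]: 85 + -13 = 72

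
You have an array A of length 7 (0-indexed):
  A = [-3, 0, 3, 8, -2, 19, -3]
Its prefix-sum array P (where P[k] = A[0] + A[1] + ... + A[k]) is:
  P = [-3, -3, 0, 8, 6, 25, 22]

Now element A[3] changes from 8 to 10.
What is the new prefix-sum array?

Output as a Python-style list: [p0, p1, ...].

Answer: [-3, -3, 0, 10, 8, 27, 24]

Derivation:
Change: A[3] 8 -> 10, delta = 2
P[k] for k < 3: unchanged (A[3] not included)
P[k] for k >= 3: shift by delta = 2
  P[0] = -3 + 0 = -3
  P[1] = -3 + 0 = -3
  P[2] = 0 + 0 = 0
  P[3] = 8 + 2 = 10
  P[4] = 6 + 2 = 8
  P[5] = 25 + 2 = 27
  P[6] = 22 + 2 = 24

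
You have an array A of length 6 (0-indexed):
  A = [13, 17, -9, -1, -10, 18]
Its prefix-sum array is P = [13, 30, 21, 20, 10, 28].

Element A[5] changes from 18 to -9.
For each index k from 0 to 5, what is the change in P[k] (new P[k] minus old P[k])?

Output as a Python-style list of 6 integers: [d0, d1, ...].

Element change: A[5] 18 -> -9, delta = -27
For k < 5: P[k] unchanged, delta_P[k] = 0
For k >= 5: P[k] shifts by exactly -27
Delta array: [0, 0, 0, 0, 0, -27]

Answer: [0, 0, 0, 0, 0, -27]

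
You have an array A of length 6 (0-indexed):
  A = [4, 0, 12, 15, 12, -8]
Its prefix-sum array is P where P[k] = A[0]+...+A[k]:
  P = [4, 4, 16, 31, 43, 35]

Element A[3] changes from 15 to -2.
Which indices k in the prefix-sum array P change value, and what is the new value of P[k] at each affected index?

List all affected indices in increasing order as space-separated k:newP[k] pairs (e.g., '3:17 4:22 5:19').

Answer: 3:14 4:26 5:18

Derivation:
P[k] = A[0] + ... + A[k]
P[k] includes A[3] iff k >= 3
Affected indices: 3, 4, ..., 5; delta = -17
  P[3]: 31 + -17 = 14
  P[4]: 43 + -17 = 26
  P[5]: 35 + -17 = 18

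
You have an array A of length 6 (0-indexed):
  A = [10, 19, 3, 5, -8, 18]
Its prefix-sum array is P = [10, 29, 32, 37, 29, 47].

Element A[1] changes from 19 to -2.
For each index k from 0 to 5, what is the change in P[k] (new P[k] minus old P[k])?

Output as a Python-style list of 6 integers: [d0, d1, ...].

Element change: A[1] 19 -> -2, delta = -21
For k < 1: P[k] unchanged, delta_P[k] = 0
For k >= 1: P[k] shifts by exactly -21
Delta array: [0, -21, -21, -21, -21, -21]

Answer: [0, -21, -21, -21, -21, -21]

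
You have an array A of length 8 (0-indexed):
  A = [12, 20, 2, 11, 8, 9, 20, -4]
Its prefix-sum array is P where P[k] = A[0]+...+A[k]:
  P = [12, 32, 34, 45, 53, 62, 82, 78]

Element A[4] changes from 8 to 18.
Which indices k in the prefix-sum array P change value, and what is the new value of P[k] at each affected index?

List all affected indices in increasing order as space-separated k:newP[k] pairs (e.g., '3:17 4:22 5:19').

Answer: 4:63 5:72 6:92 7:88

Derivation:
P[k] = A[0] + ... + A[k]
P[k] includes A[4] iff k >= 4
Affected indices: 4, 5, ..., 7; delta = 10
  P[4]: 53 + 10 = 63
  P[5]: 62 + 10 = 72
  P[6]: 82 + 10 = 92
  P[7]: 78 + 10 = 88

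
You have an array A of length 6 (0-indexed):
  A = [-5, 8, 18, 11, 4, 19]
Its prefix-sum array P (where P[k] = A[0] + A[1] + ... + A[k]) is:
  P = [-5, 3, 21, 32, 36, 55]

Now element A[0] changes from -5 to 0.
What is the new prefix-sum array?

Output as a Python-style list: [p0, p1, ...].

Answer: [0, 8, 26, 37, 41, 60]

Derivation:
Change: A[0] -5 -> 0, delta = 5
P[k] for k < 0: unchanged (A[0] not included)
P[k] for k >= 0: shift by delta = 5
  P[0] = -5 + 5 = 0
  P[1] = 3 + 5 = 8
  P[2] = 21 + 5 = 26
  P[3] = 32 + 5 = 37
  P[4] = 36 + 5 = 41
  P[5] = 55 + 5 = 60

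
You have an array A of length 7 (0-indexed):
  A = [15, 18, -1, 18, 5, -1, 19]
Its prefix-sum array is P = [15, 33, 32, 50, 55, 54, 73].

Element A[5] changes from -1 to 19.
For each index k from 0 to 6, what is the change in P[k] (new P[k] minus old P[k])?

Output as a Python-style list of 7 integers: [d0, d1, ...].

Answer: [0, 0, 0, 0, 0, 20, 20]

Derivation:
Element change: A[5] -1 -> 19, delta = 20
For k < 5: P[k] unchanged, delta_P[k] = 0
For k >= 5: P[k] shifts by exactly 20
Delta array: [0, 0, 0, 0, 0, 20, 20]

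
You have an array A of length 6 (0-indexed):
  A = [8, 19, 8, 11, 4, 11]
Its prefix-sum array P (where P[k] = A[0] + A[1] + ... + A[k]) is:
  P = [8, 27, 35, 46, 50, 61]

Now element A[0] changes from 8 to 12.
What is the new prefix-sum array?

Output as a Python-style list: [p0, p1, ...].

Answer: [12, 31, 39, 50, 54, 65]

Derivation:
Change: A[0] 8 -> 12, delta = 4
P[k] for k < 0: unchanged (A[0] not included)
P[k] for k >= 0: shift by delta = 4
  P[0] = 8 + 4 = 12
  P[1] = 27 + 4 = 31
  P[2] = 35 + 4 = 39
  P[3] = 46 + 4 = 50
  P[4] = 50 + 4 = 54
  P[5] = 61 + 4 = 65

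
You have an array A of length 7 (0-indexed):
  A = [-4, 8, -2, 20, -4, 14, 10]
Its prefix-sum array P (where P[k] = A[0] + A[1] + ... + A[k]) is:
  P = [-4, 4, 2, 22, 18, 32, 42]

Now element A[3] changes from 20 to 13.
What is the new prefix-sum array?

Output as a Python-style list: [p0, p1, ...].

Answer: [-4, 4, 2, 15, 11, 25, 35]

Derivation:
Change: A[3] 20 -> 13, delta = -7
P[k] for k < 3: unchanged (A[3] not included)
P[k] for k >= 3: shift by delta = -7
  P[0] = -4 + 0 = -4
  P[1] = 4 + 0 = 4
  P[2] = 2 + 0 = 2
  P[3] = 22 + -7 = 15
  P[4] = 18 + -7 = 11
  P[5] = 32 + -7 = 25
  P[6] = 42 + -7 = 35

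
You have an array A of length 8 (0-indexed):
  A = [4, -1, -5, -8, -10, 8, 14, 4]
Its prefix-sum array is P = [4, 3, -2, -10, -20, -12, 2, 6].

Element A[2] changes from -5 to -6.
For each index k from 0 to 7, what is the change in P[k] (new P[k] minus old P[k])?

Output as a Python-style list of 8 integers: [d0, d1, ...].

Element change: A[2] -5 -> -6, delta = -1
For k < 2: P[k] unchanged, delta_P[k] = 0
For k >= 2: P[k] shifts by exactly -1
Delta array: [0, 0, -1, -1, -1, -1, -1, -1]

Answer: [0, 0, -1, -1, -1, -1, -1, -1]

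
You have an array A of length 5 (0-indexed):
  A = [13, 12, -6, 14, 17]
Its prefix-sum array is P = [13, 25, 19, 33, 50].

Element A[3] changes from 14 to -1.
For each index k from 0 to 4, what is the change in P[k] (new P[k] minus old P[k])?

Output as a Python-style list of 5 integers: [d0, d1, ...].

Answer: [0, 0, 0, -15, -15]

Derivation:
Element change: A[3] 14 -> -1, delta = -15
For k < 3: P[k] unchanged, delta_P[k] = 0
For k >= 3: P[k] shifts by exactly -15
Delta array: [0, 0, 0, -15, -15]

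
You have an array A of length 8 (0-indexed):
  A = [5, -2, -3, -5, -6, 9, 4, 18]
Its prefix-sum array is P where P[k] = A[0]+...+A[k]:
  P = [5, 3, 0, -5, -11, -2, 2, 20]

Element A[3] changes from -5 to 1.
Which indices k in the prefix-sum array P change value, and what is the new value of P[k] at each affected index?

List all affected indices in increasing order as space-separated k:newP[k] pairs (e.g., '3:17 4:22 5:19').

Answer: 3:1 4:-5 5:4 6:8 7:26

Derivation:
P[k] = A[0] + ... + A[k]
P[k] includes A[3] iff k >= 3
Affected indices: 3, 4, ..., 7; delta = 6
  P[3]: -5 + 6 = 1
  P[4]: -11 + 6 = -5
  P[5]: -2 + 6 = 4
  P[6]: 2 + 6 = 8
  P[7]: 20 + 6 = 26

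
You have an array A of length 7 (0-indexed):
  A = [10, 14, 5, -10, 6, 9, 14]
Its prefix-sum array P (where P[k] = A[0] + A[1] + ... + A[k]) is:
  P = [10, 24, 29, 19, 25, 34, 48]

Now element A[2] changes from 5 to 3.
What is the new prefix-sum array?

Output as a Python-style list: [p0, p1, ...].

Change: A[2] 5 -> 3, delta = -2
P[k] for k < 2: unchanged (A[2] not included)
P[k] for k >= 2: shift by delta = -2
  P[0] = 10 + 0 = 10
  P[1] = 24 + 0 = 24
  P[2] = 29 + -2 = 27
  P[3] = 19 + -2 = 17
  P[4] = 25 + -2 = 23
  P[5] = 34 + -2 = 32
  P[6] = 48 + -2 = 46

Answer: [10, 24, 27, 17, 23, 32, 46]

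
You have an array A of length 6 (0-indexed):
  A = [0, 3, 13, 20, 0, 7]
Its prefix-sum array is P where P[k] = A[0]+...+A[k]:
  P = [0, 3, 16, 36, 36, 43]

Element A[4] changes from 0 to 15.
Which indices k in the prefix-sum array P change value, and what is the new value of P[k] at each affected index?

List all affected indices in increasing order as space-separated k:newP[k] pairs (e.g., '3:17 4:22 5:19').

P[k] = A[0] + ... + A[k]
P[k] includes A[4] iff k >= 4
Affected indices: 4, 5, ..., 5; delta = 15
  P[4]: 36 + 15 = 51
  P[5]: 43 + 15 = 58

Answer: 4:51 5:58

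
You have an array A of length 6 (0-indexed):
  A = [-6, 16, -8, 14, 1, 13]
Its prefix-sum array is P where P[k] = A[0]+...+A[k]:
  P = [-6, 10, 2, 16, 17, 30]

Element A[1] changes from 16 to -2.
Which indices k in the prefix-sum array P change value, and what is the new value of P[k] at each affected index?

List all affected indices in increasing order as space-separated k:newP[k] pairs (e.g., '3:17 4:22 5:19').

P[k] = A[0] + ... + A[k]
P[k] includes A[1] iff k >= 1
Affected indices: 1, 2, ..., 5; delta = -18
  P[1]: 10 + -18 = -8
  P[2]: 2 + -18 = -16
  P[3]: 16 + -18 = -2
  P[4]: 17 + -18 = -1
  P[5]: 30 + -18 = 12

Answer: 1:-8 2:-16 3:-2 4:-1 5:12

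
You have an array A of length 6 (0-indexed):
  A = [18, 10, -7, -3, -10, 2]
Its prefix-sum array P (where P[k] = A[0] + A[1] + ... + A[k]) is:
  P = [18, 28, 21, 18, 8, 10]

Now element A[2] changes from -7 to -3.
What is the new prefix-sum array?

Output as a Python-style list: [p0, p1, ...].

Change: A[2] -7 -> -3, delta = 4
P[k] for k < 2: unchanged (A[2] not included)
P[k] for k >= 2: shift by delta = 4
  P[0] = 18 + 0 = 18
  P[1] = 28 + 0 = 28
  P[2] = 21 + 4 = 25
  P[3] = 18 + 4 = 22
  P[4] = 8 + 4 = 12
  P[5] = 10 + 4 = 14

Answer: [18, 28, 25, 22, 12, 14]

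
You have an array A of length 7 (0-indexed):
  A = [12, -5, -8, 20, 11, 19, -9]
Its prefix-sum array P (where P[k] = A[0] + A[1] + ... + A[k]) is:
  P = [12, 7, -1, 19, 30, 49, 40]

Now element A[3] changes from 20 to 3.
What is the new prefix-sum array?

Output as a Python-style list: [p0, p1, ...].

Answer: [12, 7, -1, 2, 13, 32, 23]

Derivation:
Change: A[3] 20 -> 3, delta = -17
P[k] for k < 3: unchanged (A[3] not included)
P[k] for k >= 3: shift by delta = -17
  P[0] = 12 + 0 = 12
  P[1] = 7 + 0 = 7
  P[2] = -1 + 0 = -1
  P[3] = 19 + -17 = 2
  P[4] = 30 + -17 = 13
  P[5] = 49 + -17 = 32
  P[6] = 40 + -17 = 23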